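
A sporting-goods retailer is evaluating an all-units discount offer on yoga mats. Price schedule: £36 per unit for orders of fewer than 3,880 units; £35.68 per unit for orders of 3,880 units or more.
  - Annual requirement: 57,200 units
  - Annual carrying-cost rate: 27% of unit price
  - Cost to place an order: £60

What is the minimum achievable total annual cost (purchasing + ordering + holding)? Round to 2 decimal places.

£2,060,469.72

H₁ = 27%×£36 = £9.7200;  H₂ = 27%×£35.68 = £9.6336
EOQ₁ = √(2×57,200×60/9.7200) = 840.34  (< 3,880, feasible at tier 1)
EOQ₂ = √(2×57,200×60/9.6336) = 844.10  (< 3,880 → use Q = 3,880 at tier-2 price)
TC(tier 1 (EOQ₁), Q≈840.3) = £2,067,368.11
TC(tier 2, Q≈3,880.0) = £2,060,469.72
Minimum at tier 2: £2,060,469.72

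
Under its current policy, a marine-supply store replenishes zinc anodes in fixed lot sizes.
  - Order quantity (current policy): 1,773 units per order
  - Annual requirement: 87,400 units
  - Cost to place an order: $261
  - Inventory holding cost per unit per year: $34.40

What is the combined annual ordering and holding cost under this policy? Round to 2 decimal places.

$43,361.59

Orders/yr = 87,400/1,773 = 49.295; ordering cost = 49.295 × $261 = $12,865.99
Average inventory = 1,773/2 = 886.5; holding cost = 886.5 × $34.4 = $30,495.60
Total = $12,865.99 + $30,495.60 = $43,361.59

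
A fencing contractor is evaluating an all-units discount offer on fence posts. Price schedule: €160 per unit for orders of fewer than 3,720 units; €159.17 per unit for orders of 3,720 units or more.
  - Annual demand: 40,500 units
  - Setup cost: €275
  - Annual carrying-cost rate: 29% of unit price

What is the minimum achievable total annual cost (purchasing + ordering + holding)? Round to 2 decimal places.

H₁ = 29%×€160 = €46.4000;  H₂ = 29%×€159.17 = €46.1593
EOQ₁ = √(2×40,500×275/46.4000) = 692.87  (< 3,720, feasible at tier 1)
EOQ₂ = √(2×40,500×275/46.1593) = 694.67  (< 3,720 → use Q = 3,720 at tier-2 price)
TC(tier 1 (EOQ₁), Q≈692.9) = €6,512,149.03
TC(tier 2, Q≈3,720.0) = €6,535,235.25
Minimum at tier 1 (EOQ₁): €6,512,149.03

€6,512,149.03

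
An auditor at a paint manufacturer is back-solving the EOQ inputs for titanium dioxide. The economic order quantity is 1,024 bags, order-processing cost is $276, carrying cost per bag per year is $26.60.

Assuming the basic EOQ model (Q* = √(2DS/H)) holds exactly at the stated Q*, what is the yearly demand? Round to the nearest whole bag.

50,529 bags per year

Since Q* = (2DS/H)^½, squaring gives Q*²·H = 2DS.
D = Q²H / (2S) = 1,024² × 26.6 / (2 × 276) = 50,529.21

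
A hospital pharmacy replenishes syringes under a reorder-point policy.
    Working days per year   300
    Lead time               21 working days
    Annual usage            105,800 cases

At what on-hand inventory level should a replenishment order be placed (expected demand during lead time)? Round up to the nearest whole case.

Daily demand d = 105,800 / 300 = 352.667 cases/day
Demand during lead time = 352.667 × 21 = 7,406.00
Reorder point = 7,406.00 → round up

7,406 cases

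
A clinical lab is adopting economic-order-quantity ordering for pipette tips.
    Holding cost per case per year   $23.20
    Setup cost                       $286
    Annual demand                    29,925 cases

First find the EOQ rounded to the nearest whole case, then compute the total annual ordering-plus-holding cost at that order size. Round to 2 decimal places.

Optimal lot size Q* = (2 × 29,925 × $286 / $23.2)^½ ≈ 858.96 → Q = 859 cases
Annual ordering cost = (D/Q)·S = (29,925/859) × 286 = $9,963.39
Annual holding cost  = (Q/2)·H = (859/2) × 23.2 = $9,964.40
Total = $9,963.39 + $9,964.40 = $19,927.79

$19,927.79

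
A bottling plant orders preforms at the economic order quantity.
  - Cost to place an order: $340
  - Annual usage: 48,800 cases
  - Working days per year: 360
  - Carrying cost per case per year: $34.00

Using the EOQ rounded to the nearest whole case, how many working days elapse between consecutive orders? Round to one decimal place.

7.3 days

Optimal lot size Q* = (2 × 48,800 × $340 / $34)^½ ≈ 987.93 → Q = 988 cases
T = Q/D × 360 days = 988/48,800 × 360 = 7.289 days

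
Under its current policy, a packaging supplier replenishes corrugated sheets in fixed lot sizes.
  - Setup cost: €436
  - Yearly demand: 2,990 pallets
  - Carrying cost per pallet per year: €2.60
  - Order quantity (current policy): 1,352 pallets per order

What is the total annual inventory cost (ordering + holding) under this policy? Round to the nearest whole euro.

€2,722

Ordering: D/Q × S = 2,990/1,352 × €436 = €964.23
Holding:  Q/2 × H = 1,352/2 × €2.6 = €1,757.60
Total = €964.23 + €1,757.60 = €2,721.83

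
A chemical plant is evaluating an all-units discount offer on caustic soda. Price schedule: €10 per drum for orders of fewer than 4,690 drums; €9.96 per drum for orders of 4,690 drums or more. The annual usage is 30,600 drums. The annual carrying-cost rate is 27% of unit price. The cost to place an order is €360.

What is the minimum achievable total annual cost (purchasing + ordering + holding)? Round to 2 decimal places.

€313,431.00

H₁ = 27%×€10 = €2.7000;  H₂ = 27%×€9.96 = €2.6892
EOQ₁ = √(2×30,600×360/2.7000) = 2,856.57  (< 4,690, feasible at tier 1)
EOQ₂ = √(2×30,600×360/2.6892) = 2,862.30  (< 4,690 → use Q = 4,690 at tier-2 price)
TC(tier 1 (EOQ₁), Q≈2,856.6) = €313,712.74
TC(tier 2, Q≈4,690.0) = €313,431.00
Minimum at tier 2: €313,431.00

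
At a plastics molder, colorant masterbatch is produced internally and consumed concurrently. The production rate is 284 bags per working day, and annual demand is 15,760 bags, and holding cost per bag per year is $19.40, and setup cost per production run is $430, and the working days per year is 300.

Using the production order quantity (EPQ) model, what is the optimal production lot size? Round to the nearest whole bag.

926 bags

d = 15,760/300 = 52.5333 bags/day;  effective holding cost H(1 − d/p) = 19.4·(1 − 52.5333/284) = 15.81146
Q* = √(2DS / H_eff) = √(2·15,760·430 / 15.81146) ≈ 925.85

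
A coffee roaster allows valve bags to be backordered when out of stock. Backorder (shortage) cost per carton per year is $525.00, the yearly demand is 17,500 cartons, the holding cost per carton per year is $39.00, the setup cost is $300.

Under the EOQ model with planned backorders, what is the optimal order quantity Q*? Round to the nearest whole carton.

Q* = √(2DS/H) · √((H + b)/b)
   = √(2 × 17,500 × 300 / 39) · √((39 + 525) / 525)
   = 518.875 × 1.0365 ≈ 537.80

538 cartons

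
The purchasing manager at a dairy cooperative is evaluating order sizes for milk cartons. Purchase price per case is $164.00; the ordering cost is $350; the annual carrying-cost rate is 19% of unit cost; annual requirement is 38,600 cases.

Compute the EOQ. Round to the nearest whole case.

931 cases

Holding cost per case per year: H = 19% × $164 = $31.1600
2DS/H = 2·38,600·350/31.16 = 867,137.36
EOQ = √867,137.36 ≈ 931.20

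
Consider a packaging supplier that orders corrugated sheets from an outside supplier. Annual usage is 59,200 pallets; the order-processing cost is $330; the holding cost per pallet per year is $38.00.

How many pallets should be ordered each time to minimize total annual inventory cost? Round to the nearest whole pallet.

Q* = √(2·D·S / H) = √(2·59,200·330 / 38) = √1,028,210.5 ≈ 1,014.01

1,014 pallets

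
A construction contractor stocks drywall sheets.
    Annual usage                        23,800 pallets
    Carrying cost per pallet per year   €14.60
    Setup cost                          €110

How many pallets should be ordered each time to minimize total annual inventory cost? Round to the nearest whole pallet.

EOQ = √(2DS/H) = √(2 × 23,800 × 110 / 14.6)
    = √(358,630.14) ≈ 598.86

599 pallets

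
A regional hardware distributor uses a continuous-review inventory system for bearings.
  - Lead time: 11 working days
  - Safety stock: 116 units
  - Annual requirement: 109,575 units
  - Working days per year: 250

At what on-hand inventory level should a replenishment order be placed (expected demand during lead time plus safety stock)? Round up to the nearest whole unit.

Daily demand d = 109,575 / 250 = 438.300 units/day
Demand during lead time = 438.300 × 11 = 4,821.30
Reorder point = 4,821.30 + 116 = 4,937.30 → round up

4,938 units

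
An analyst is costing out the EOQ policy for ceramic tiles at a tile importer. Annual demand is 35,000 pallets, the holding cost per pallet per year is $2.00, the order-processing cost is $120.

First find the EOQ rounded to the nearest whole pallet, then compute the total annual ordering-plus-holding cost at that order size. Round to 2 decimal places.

$4,098.78

Optimal lot size Q* = (2 × 35,000 × $120 / $2)^½ ≈ 2,049.39 → Q = 2,049 pallets
Annual ordering cost = (D/Q)·S = (35,000/2,049) × 120 = $2,049.78
Annual holding cost  = (Q/2)·H = (2,049/2) × 2 = $2,049.00
Total = $2,049.78 + $2,049.00 = $4,098.78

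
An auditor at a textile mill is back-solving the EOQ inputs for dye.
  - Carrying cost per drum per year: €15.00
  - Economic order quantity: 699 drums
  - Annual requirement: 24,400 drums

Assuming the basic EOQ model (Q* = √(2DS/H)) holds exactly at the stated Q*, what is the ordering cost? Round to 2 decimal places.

€150.18

EOQ relation: Q² = 2DS/H, so rearrange for the unknown.
S = Q²H / (2D) = 699² × 15 / (2 × 24,400) = 150.1847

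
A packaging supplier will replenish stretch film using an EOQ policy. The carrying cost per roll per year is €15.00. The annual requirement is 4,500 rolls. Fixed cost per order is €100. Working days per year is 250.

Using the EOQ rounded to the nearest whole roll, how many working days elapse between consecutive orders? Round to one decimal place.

13.6 days

2DS/H = 2·4,500·100/15 = 60,000.00
EOQ = √60,000.00 ≈ 244.95 → Q = 245 rolls
Cycle time = (working days × Q)/D = (250 × 245) / 4,500 = 13.611 days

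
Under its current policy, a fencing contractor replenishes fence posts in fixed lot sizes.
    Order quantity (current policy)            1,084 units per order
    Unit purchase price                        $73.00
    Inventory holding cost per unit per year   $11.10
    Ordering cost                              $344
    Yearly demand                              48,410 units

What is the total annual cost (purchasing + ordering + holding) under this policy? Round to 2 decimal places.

$3,555,308.78

Annual ordering cost = (D/Q)·S = (48,410/1,084) × 344 = $15,362.58
Annual holding cost  = (Q/2)·H = (1,084/2) × 11.1 = $6,016.20
Purchase cost = D·C = 48,410 × 73 = $3,533,930.00
Total = $15,362.58 + $6,016.20 + $3,533,930.00 = $3,555,308.78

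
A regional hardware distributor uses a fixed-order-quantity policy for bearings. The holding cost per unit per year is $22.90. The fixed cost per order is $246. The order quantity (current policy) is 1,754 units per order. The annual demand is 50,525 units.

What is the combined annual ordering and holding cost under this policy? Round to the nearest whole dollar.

Ordering: D/Q × S = 50,525/1,754 × $246 = $7,086.17
Holding:  Q/2 × H = 1,754/2 × $22.9 = $20,083.30
Total = $7,086.17 + $20,083.30 = $27,169.47

$27,169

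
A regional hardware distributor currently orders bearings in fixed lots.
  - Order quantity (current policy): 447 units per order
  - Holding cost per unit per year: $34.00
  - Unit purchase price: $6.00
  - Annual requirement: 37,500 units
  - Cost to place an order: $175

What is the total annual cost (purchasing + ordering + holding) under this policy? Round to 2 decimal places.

$247,280.21

Orders/yr = 37,500/447 = 83.893; ordering cost = 83.893 × $175 = $14,681.21
Average inventory = 447/2 = 223.5; holding cost = 223.5 × $34 = $7,599.00
Purchase cost = D·C = 37,500 × 6 = $225,000.00
Total = $14,681.21 + $7,599.00 + $225,000.00 = $247,280.21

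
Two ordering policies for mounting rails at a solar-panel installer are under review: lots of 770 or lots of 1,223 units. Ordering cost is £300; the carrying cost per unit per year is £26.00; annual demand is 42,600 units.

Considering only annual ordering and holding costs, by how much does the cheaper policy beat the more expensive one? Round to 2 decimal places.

TC(Q) = (D/Q)S + (Q/2)H
TC(770) = (42,600/770)×300 + (770/2)×26 = £26,607.40
TC(1,223) = (42,600/1,223)×300 + (1,223/2)×26 = £26,348.71
|ΔTC| = |£26,607.40 − £26,348.71| = £258.69

£258.69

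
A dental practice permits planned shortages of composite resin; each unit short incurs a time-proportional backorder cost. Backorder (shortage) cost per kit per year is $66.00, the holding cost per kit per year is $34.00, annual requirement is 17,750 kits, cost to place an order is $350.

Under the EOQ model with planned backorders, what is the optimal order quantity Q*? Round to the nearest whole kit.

Q* = √(2DS/H) · √((H + b)/b)
   = √(2 × 17,750 × 350 / 34) · √((34 + 66) / 66)
   = 604.517 × 1.2309 ≈ 744.11

744 kits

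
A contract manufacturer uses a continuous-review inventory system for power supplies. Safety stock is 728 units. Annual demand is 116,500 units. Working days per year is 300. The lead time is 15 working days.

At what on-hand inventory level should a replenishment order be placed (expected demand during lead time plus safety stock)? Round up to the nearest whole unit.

Daily demand d = 116,500 / 300 = 388.333 units/day
Demand during lead time = 388.333 × 15 = 5,825.00
Reorder point = 5,825.00 + 728 = 6,553.00 → round up

6,553 units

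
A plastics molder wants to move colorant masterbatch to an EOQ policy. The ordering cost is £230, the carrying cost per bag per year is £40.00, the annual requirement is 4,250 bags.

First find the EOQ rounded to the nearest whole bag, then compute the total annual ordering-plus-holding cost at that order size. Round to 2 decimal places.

2DS/H = 2·4,250·230/40 = 48,875.00
EOQ = √48,875.00 ≈ 221.08 → Q = 221 bags
Annual ordering cost = (D/Q)·S = (4,250/221) × 230 = £4,423.08
Annual holding cost  = (Q/2)·H = (221/2) × 40 = £4,420.00
Total = £4,423.08 + £4,420.00 = £8,843.08

£8,843.08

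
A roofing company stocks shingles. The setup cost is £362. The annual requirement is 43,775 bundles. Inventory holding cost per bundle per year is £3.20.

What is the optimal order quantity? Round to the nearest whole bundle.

3,147 bundles

2DS/H = 2·43,775·362/3.2 = 9,904,093.75
EOQ = √9,904,093.75 ≈ 3,147.08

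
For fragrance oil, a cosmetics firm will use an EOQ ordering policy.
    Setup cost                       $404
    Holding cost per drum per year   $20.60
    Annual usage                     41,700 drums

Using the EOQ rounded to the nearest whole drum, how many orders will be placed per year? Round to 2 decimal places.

2DS/H = 2·41,700·404/20.6 = 1,635,611.65
EOQ = √1,635,611.65 ≈ 1,278.91 → Q = 1,279
N = D/Q = 41,700/1,279 ≈ 32.604 orders/yr

32.60 orders per year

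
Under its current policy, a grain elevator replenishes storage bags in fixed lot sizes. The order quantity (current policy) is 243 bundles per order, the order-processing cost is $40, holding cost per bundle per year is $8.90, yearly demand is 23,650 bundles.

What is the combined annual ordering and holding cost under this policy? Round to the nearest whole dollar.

$4,974

Ordering: D/Q × S = 23,650/243 × $40 = $3,893.00
Holding:  Q/2 × H = 243/2 × $8.9 = $1,081.35
Total = $3,893.00 + $1,081.35 = $4,974.35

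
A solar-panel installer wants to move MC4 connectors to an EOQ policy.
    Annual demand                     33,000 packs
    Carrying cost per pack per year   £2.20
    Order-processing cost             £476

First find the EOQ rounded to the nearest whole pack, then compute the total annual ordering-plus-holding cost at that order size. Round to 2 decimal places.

Q* = √(2·D·S / H) = √(2·33,000·476 / 2.2) = √14,280,000.0 ≈ 3,778.89 → Q = 3,779 packs
Ordering: D/Q × S = 33,000/3,779 × £476 = £4,156.66
Holding:  Q/2 × H = 3,779/2 × £2.2 = £4,156.90
Total = £4,156.66 + £4,156.90 = £8,313.56

£8,313.56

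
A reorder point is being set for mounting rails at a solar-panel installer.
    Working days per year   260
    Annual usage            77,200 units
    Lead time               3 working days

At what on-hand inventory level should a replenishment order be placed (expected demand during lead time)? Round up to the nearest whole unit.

891 units

Daily demand d = 77,200 / 260 = 296.923 units/day
Demand during lead time = 296.923 × 3 = 890.77
Reorder point = 890.77 → round up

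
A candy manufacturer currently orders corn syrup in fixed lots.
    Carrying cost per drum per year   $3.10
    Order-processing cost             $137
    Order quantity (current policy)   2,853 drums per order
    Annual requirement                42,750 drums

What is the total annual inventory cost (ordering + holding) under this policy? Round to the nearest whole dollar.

Ordering: D/Q × S = 42,750/2,853 × $137 = $2,052.84
Holding:  Q/2 × H = 2,853/2 × $3.1 = $4,422.15
Total = $2,052.84 + $4,422.15 = $6,474.99

$6,475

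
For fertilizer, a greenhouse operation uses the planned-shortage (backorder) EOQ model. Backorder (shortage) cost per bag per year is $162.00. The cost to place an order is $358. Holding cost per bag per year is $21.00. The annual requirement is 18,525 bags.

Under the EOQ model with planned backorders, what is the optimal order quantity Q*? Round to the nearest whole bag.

845 bags

Basic EOQ = √(2·18,525·358/21) = 794.742
Backorder adjustment √((H+b)/b) = √((21+162)/162) = 1.0628
Q* = 794.742 × 1.0628 ≈ 844.68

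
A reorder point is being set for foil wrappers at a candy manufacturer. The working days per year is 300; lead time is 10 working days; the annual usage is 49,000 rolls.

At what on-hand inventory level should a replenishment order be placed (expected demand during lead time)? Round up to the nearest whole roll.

Daily demand d = 49,000 / 300 = 163.333 rolls/day
Demand during lead time = 163.333 × 10 = 1,633.33
Reorder point = 1,633.33 → round up

1,634 rolls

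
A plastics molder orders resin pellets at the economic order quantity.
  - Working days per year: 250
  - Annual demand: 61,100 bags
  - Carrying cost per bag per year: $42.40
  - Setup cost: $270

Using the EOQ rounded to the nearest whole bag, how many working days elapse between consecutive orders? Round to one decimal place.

EOQ = √(2DS/H) = √(2 × 61,100 × 270 / 42.4)
    = √(778,160.38) ≈ 882.13 → Q = 882 bags
Days between orders = 250 / (D/Q) = 250 / 69.274 ≈ 3.609

3.6 days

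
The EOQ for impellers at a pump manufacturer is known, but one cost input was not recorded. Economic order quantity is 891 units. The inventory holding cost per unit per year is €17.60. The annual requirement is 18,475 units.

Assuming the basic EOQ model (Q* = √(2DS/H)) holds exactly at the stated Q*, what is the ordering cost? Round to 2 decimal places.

€378.14

EOQ relation: Q² = 2DS/H, so rearrange for the unknown.
S = Q²H / (2D) = 891² × 17.6 / (2 × 18,475) = 378.1409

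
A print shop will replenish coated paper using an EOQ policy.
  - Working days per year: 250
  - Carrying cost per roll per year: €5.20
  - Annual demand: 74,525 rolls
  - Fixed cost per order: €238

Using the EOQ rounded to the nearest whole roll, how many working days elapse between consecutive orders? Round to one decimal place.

2DS/H = 2·74,525·238/5.2 = 6,821,903.85
EOQ = √6,821,903.85 ≈ 2,611.88 → Q = 2,612 rolls
T = Q/D × 250 days = 2,612/74,525 × 250 = 8.762 days

8.8 days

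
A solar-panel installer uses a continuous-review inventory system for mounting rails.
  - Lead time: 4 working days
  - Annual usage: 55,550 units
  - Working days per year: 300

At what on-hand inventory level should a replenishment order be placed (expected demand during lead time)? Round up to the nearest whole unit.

Daily demand d = 55,550 / 300 = 185.167 units/day
Demand during lead time = 185.167 × 4 = 740.67
Reorder point = 740.67 → round up

741 units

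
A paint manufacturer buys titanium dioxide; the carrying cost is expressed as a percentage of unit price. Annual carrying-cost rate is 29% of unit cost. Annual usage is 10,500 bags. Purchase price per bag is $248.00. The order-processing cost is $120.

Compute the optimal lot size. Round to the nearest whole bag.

Carrying cost H = $248 × 29% = $71.9200/bag/yr
2DS/H = 2·10,500·120/71.92 = 35,038.93
EOQ = √35,038.93 ≈ 187.19

187 bags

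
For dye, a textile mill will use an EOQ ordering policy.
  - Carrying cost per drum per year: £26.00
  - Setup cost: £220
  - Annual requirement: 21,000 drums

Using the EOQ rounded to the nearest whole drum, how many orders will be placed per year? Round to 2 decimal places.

EOQ = √(2DS/H) = √(2 × 21,000 × 220 / 26)
    = √(355,384.62) ≈ 596.14 → Q = 596
N = D/Q = 21,000/596 ≈ 35.235 orders/yr

35.23 orders per year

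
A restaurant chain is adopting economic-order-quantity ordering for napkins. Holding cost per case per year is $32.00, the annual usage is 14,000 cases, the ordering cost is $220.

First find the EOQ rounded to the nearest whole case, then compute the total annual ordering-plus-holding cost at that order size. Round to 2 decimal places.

$14,039.95

EOQ = √(2DS/H) = √(2 × 14,000 × 220 / 32)
    = √(192,500.00) ≈ 438.75 → Q = 439 cases
Orders/yr = 14,000/439 = 31.891; ordering cost = 31.891 × $220 = $7,015.95
Average inventory = 439/2 = 219.5; holding cost = 219.5 × $32 = $7,024.00
Total = $7,015.95 + $7,024.00 = $14,039.95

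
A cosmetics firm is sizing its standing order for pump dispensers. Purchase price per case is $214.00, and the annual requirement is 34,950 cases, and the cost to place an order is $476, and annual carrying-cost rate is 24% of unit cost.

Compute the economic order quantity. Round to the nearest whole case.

805 cases

Holding cost per case per year: H = 24% × $214 = $51.3600
EOQ = √(2DS/H) = √(2 × 34,950 × 476 / 51.36)
    = √(647,827.10) ≈ 804.88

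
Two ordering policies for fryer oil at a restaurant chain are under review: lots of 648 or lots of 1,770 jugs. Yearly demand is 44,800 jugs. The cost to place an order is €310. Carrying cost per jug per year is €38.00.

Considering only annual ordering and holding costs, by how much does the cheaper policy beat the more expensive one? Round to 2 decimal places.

TC(Q) = (D/Q)S + (Q/2)H
TC(648) = (44,800/648)×310 + (648/2)×38 = €33,744.10
TC(1,770) = (44,800/1,770)×310 + (1,770/2)×38 = €41,476.33
Cheaper: Q = 648.  Difference = €7,732.23

€7,732.23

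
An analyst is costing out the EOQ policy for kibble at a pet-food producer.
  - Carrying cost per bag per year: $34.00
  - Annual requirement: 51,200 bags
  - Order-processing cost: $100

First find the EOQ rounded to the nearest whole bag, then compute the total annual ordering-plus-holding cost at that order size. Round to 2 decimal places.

$18,659.05

Optimal lot size Q* = (2 × 51,200 × $100 / $34)^½ ≈ 548.80 → Q = 549 bags
Annual ordering cost = (D/Q)·S = (51,200/549) × 100 = $9,326.05
Annual holding cost  = (Q/2)·H = (549/2) × 34 = $9,333.00
Total = $9,326.05 + $9,333.00 = $18,659.05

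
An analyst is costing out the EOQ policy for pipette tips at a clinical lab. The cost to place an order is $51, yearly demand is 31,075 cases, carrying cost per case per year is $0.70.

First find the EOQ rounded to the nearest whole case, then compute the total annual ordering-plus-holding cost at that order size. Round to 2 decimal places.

EOQ = √(2DS/H) = √(2 × 31,075 × 51 / 0.7)
    = √(4,528,071.43) ≈ 2,127.93 → Q = 2,128 cases
Annual ordering cost = (D/Q)·S = (31,075/2,128) × 51 = $744.75
Annual holding cost  = (Q/2)·H = (2,128/2) × 0.7 = $744.80
Total = $744.75 + $744.80 = $1,489.55

$1,489.55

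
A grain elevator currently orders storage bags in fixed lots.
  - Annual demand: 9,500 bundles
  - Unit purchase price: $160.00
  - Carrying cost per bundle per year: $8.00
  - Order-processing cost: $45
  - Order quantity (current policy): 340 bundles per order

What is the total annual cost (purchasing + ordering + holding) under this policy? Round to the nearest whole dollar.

Annual ordering cost = (D/Q)·S = (9,500/340) × 45 = $1,257.35
Annual holding cost  = (Q/2)·H = (340/2) × 8 = $1,360.00
Purchase cost = D·C = 9,500 × 160 = $1,520,000.00
Total = $1,257.35 + $1,360.00 + $1,520,000.00 = $1,522,617.35

$1,522,617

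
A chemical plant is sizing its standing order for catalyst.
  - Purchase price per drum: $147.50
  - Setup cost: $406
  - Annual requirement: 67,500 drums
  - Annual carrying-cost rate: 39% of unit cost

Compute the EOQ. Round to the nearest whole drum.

976 drums

Holding cost per drum per year: H = 39% × $147.5 = $57.5250
Q* = √(2·D·S / H) = √(2·67,500·406 / 57.525) = √952,803.1 ≈ 976.12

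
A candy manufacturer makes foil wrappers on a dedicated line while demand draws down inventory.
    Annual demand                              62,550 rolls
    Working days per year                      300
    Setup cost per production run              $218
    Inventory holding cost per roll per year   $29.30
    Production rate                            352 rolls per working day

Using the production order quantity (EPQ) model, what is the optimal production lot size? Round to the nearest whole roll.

d = 62,550/300 = 208.5000 rolls/day;  effective holding cost H(1 − d/p) = 29.3·(1 − 208.5000/352) = 11.94474
Q* = √(2DS / H_eff) = √(2·62,550·218 / 11.94474) ≈ 1,511.01

1,511 rolls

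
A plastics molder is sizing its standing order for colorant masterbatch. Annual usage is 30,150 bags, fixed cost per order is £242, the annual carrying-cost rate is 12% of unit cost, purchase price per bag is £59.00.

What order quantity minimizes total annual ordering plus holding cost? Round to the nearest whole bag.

H = i·C = 0.12 × £59 = £7.0800 per bag-year
2DS/H = 2·30,150·242/7.08 = 2,061,101.69
EOQ = √2,061,101.69 ≈ 1,435.65

1,436 bags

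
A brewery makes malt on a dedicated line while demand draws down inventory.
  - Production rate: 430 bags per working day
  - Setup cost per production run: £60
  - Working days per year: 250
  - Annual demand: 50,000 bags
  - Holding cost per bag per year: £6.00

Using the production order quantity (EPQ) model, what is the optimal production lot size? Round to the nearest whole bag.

1,367 bags

d = 50,000/250 = 200.0000 bags/day;  effective holding cost H(1 − d/p) = 6·(1 − 200.0000/430) = 3.20930
Q* = √(2DS / H_eff) = √(2·50,000·60 / 3.20930) ≈ 1,367.32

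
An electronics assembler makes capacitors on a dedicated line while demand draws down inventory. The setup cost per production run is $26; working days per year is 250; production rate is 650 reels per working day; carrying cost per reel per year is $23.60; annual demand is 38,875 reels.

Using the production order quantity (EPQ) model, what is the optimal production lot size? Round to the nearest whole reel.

Daily demand d = 38,875/250 = 155.500; p = 650; 1 − d/p = 0.76077
EPQ = √(2DS / (H(1 − d/p)))
    = √(2 × 38,875 × 26 / (23.6 × 0.76077)) ≈ 335.55

336 reels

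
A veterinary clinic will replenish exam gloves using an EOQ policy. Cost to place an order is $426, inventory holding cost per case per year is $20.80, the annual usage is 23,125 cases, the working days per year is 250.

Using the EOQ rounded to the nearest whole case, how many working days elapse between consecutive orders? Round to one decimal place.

10.5 days

Q* = √(2·D·S / H) = √(2·23,125·426 / 20.8) = √947,235.6 ≈ 973.26 → Q = 973 cases
Days between orders = 250 / (D/Q) = 250 / 23.767 ≈ 10.519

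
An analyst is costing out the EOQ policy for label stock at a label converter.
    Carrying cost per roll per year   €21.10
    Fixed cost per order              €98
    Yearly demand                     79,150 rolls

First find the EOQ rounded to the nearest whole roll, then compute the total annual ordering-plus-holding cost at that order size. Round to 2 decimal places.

2DS/H = 2·79,150·98/21.1 = 735,232.23
EOQ = √735,232.23 ≈ 857.46 → Q = 857 rolls
Orders/yr = 79,150/857 = 92.357; ordering cost = 92.357 × €98 = €9,050.99
Average inventory = 857/2 = 428.5; holding cost = 428.5 × €21.1 = €9,041.35
Total = €9,050.99 + €9,041.35 = €18,092.34

€18,092.34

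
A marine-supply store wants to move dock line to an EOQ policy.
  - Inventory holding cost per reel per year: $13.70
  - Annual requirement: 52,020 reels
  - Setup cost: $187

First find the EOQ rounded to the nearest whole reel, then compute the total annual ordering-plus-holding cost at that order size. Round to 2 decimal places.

$16,326.06

2DS/H = 2·52,020·187/13.7 = 1,420,108.03
EOQ = √1,420,108.03 ≈ 1,191.68 → Q = 1,192 reels
Annual ordering cost = (D/Q)·S = (52,020/1,192) × 187 = $8,160.86
Annual holding cost  = (Q/2)·H = (1,192/2) × 13.7 = $8,165.20
Total = $8,160.86 + $8,165.20 = $16,326.06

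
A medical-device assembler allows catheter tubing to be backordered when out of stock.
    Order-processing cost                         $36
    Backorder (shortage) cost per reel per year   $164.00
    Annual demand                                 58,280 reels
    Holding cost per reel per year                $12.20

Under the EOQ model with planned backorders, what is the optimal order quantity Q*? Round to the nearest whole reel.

608 reels

Q* = √(2DS/H) · √((H + b)/b)
   = √(2 × 58,280 × 36 / 12.2) · √((12.2 + 164) / 164)
   = 586.470 × 1.0365 ≈ 607.89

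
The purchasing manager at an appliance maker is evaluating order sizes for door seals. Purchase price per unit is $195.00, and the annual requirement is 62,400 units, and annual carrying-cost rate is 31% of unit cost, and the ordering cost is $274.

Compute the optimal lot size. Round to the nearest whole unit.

752 units

H = i·C = 0.31 × $195 = $60.4500 per unit-year
2DS/H = 2·62,400·274/60.45 = 565,677.42
EOQ = √565,677.42 ≈ 752.12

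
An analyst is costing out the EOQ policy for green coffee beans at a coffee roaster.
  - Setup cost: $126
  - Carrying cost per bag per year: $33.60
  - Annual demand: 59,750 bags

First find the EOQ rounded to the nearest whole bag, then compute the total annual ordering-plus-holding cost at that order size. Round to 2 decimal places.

Optimal lot size Q* = (2 × 59,750 × $126 / $33.6)^½ ≈ 669.42 → Q = 669 bags
Annual ordering cost = (D/Q)·S = (59,750/669) × 126 = $11,253.36
Annual holding cost  = (Q/2)·H = (669/2) × 33.6 = $11,239.20
Total = $11,253.36 + $11,239.20 = $22,492.56

$22,492.56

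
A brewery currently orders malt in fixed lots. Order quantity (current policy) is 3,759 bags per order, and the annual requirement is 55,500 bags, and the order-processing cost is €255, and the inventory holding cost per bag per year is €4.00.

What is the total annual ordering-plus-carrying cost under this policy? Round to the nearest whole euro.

€11,283

Annual ordering cost = (D/Q)·S = (55,500/3,759) × 255 = €3,764.96
Annual holding cost  = (Q/2)·H = (3,759/2) × 4 = €7,518.00
Total = €3,764.96 + €7,518.00 = €11,282.96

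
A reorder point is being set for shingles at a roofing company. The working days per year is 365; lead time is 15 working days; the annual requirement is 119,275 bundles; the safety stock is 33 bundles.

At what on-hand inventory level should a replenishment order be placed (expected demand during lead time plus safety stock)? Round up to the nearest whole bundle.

Daily demand d = 119,275 / 365 = 326.781 bundles/day
Demand during lead time = 326.781 × 15 = 4,901.71
Reorder point = 4,901.71 + 33 = 4,934.71 → round up

4,935 bundles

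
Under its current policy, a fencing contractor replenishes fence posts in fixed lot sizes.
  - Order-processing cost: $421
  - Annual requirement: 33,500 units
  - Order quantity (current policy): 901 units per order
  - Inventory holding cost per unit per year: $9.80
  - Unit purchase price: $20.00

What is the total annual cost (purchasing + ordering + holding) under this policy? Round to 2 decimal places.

$690,068.06

Ordering: D/Q × S = 33,500/901 × $421 = $15,653.16
Holding:  Q/2 × H = 901/2 × $9.8 = $4,414.90
Purchase cost = D·C = 33,500 × 20 = $670,000.00
Total = $15,653.16 + $4,414.90 + $670,000.00 = $690,068.06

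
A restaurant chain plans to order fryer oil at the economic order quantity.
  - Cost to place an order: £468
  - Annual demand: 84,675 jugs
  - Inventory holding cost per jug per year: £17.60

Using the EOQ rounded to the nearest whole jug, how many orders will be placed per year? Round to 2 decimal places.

Optimal lot size Q* = (2 × 84,675 × £468 / £17.6)^½ ≈ 2,122.07 → Q = 2,122
Orders per year = D/Q = 84,675 / 2,122 = 39.903

39.90 orders per year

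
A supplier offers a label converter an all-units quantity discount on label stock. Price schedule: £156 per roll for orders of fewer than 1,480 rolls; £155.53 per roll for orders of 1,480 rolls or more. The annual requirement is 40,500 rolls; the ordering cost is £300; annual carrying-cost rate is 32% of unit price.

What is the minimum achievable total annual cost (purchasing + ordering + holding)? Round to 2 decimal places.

£6,344,003.96

H₁ = 32%×£156 = £49.9200;  H₂ = 32%×£155.53 = £49.7696
EOQ₁ = √(2×40,500×300/49.9200) = 697.70  (< 1,480, feasible at tier 1)
EOQ₂ = √(2×40,500×300/49.7696) = 698.75  (< 1,480 → use Q = 1,480 at tier-2 price)
TC(tier 1 (EOQ₁), Q≈697.7) = £6,352,828.95
TC(tier 2, Q≈1,480.0) = £6,344,003.96
Minimum at tier 2: £6,344,003.96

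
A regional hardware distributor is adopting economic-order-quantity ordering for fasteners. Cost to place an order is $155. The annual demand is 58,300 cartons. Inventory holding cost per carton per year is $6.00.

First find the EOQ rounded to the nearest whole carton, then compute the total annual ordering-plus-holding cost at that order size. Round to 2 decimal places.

2DS/H = 2·58,300·155/6 = 3,012,166.67
EOQ = √3,012,166.67 ≈ 1,735.56 → Q = 1,736 cartons
Annual ordering cost = (D/Q)·S = (58,300/1,736) × 155 = $5,205.36
Annual holding cost  = (Q/2)·H = (1,736/2) × 6 = $5,208.00
Total = $5,205.36 + $5,208.00 = $10,413.36

$10,413.36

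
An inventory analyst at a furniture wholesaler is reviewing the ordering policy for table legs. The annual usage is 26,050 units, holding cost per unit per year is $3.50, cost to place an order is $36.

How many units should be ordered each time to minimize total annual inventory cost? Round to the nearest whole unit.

732 units

Q* = √(2·D·S / H) = √(2·26,050·36 / 3.5) = √535,885.7 ≈ 732.04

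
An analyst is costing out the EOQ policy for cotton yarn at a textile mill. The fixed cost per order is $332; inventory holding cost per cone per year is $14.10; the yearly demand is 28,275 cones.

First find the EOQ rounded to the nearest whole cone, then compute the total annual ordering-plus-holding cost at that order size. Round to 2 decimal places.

$16,270.28

Optimal lot size Q* = (2 × 28,275 × $332 / $14.1)^½ ≈ 1,153.92 → Q = 1,154 cones
Ordering: D/Q × S = 28,275/1,154 × $332 = $8,134.58
Holding:  Q/2 × H = 1,154/2 × $14.1 = $8,135.70
Total = $8,134.58 + $8,135.70 = $16,270.28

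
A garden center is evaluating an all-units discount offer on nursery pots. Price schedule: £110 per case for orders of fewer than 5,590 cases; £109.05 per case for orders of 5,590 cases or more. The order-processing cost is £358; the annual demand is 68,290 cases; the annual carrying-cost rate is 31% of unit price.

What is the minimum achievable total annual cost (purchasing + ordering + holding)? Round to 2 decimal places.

H₁ = 31%×£110 = £34.1000;  H₂ = 31%×£109.05 = £33.8055
EOQ₁ = √(2×68,290×358/34.1000) = 1,197.45  (< 5,590, feasible at tier 1)
EOQ₂ = √(2×68,290×358/33.8055) = 1,202.66  (< 5,590 → use Q = 5,590 at tier-2 price)
TC(tier 1 (EOQ₁), Q≈1,197.5) = £7,552,733.09
TC(tier 2, Q≈5,590.0) = £7,545,884.36
Minimum at tier 2: £7,545,884.36

£7,545,884.36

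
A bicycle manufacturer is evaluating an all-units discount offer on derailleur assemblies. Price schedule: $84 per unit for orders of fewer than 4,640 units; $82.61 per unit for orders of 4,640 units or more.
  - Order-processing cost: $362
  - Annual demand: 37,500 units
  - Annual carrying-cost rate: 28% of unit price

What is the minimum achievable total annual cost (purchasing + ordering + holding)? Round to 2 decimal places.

H₁ = 28%×$84 = $23.5200;  H₂ = 28%×$82.61 = $23.1308
EOQ₁ = √(2×37,500×362/23.5200) = 1,074.40  (< 4,640, feasible at tier 1)
EOQ₂ = √(2×37,500×362/23.1308) = 1,083.40  (< 4,640 → use Q = 4,640 at tier-2 price)
TC(tier 1 (EOQ₁), Q≈1,074.4) = $3,175,269.90
TC(tier 2, Q≈4,640.0) = $3,154,464.10
Minimum at tier 2: $3,154,464.10

$3,154,464.10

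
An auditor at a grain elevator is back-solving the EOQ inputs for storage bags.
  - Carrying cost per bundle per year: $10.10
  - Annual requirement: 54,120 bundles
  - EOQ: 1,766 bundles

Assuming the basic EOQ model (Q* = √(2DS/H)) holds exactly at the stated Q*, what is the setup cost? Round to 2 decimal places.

From Q* = √(2DS/H) ⇒ Q*² = 2DS/H.
S = Q²H / (2D) = 1,766² × 10.1 / (2 × 54,120) = 291.0147

$291.01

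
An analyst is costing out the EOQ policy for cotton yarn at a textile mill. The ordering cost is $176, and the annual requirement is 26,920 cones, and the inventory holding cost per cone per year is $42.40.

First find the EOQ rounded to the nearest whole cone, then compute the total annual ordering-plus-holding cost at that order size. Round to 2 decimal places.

$20,044.34

2DS/H = 2·26,920·176/42.4 = 223,486.79
EOQ = √223,486.79 ≈ 472.74 → Q = 473 cones
Annual ordering cost = (D/Q)·S = (26,920/473) × 176 = $10,016.74
Annual holding cost  = (Q/2)·H = (473/2) × 42.4 = $10,027.60
Total = $10,016.74 + $10,027.60 = $20,044.34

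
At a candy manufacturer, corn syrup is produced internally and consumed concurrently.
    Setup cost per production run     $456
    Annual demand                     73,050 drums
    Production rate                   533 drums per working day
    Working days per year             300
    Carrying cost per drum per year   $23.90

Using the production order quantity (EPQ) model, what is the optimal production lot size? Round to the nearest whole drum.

d = 73,050/300 = 243.5000 drums/day;  effective holding cost H(1 − d/p) = 23.9·(1 − 243.5000/533) = 12.98133
Q* = √(2DS / H_eff) = √(2·73,050·456 / 12.98133) ≈ 2,265.42

2,265 drums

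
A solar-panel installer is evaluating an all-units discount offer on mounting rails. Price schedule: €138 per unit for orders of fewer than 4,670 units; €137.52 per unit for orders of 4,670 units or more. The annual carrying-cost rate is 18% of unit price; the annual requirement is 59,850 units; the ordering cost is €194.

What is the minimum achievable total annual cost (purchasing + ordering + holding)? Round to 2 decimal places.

H₁ = 18%×€138 = €24.8400;  H₂ = 18%×€137.52 = €24.7536
EOQ₁ = √(2×59,850×194/24.8400) = 966.88  (< 4,670, feasible at tier 1)
EOQ₂ = √(2×59,850×194/24.7536) = 968.56  (< 4,670 → use Q = 4,670 at tier-2 price)
TC(tier 1 (EOQ₁), Q≈966.9) = €8,283,317.28
TC(tier 2, Q≈4,670.0) = €8,290,857.93
Minimum at tier 1 (EOQ₁): €8,283,317.28

€8,283,317.28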